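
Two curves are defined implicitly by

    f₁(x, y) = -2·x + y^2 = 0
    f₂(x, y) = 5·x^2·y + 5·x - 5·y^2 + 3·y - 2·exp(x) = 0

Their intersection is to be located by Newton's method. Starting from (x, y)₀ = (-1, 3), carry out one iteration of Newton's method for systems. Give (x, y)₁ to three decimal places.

At (-1, 3): F = (11.000, -26.73576).
Jacobian J = [[-2, 2·y], [10·x·y - 2·exp(x) + 5, 5·x^2 - 10·y + 3]].
At the point, J = [[-2.000, 6.000], [-25.73576, -22.000]] (det J = 198.41455).
Solving J·Δ = −F gives Δ = (0.411, -1.696).
Then the next iterate is (x, y)₁ = (-0.589, 1.304).

(-0.589, 1.304)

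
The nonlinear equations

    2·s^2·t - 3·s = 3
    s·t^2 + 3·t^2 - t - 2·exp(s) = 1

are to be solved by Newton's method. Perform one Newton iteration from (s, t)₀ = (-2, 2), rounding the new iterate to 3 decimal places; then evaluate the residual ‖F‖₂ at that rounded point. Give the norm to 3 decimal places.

At (-2, 2): F = (19.000, 0.72933).
Jacobian J = [[4·s·t - 3, 2·s^2], [t^2 - 2·exp(s), 2·s·t + 6·t - 1]].
At the point, J = [[-19.000, 8.000], [3.72933, 3.000]] (det J = -86.83464).
Solving J·Δ = −F gives Δ = (0.589, -0.976).
Then the next iterate is (s, t)₁ = (-1.411, 1.024).
Re-evaluating at (-1.411, 1.024): F = (5.31041, -0.84561), so ‖F‖₂ = 5.377.

5.377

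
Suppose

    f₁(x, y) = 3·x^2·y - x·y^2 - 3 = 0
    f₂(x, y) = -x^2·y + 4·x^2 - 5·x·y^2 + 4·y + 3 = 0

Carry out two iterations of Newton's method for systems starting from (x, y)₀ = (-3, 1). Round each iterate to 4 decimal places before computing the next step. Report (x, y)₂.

At (-3, 1): F = (27.0000, 49.0000).
Jacobian J = [[6·x·y - y^2, 3·x^2 - 2·x·y], [-2·x·y + 8·x - 5·y^2, -x^2 - 10·x·y + 4]].
At the point, J = [[-19.0000, 33.0000], [-23.0000, 25.0000]] (det J = 284.0000).
Solving J·Δ = −F gives Δ = (3.3169, 1.0915).
Then the next iterate is (x, y)₁ = (0.3169, 2.0915).
Round to (0.3169, 2.0915) and repeat: F = (-3.756118, 4.626469), J = [[-0.397594, -1.024316], [-20.662254, -2.728389]].
Δ = (0.7464, -3.9567), so (x, y)₂ = (1.0633, -1.8652).

(1.0633, -1.8652)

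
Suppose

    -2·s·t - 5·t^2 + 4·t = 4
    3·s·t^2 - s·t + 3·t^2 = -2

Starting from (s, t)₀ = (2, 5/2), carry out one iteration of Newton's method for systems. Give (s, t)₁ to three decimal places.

(2.965, 0.897)

At (2, 5/2): F = (-35.250, 53.250).
Jacobian J = [[-2·t, -2·s - 10·t + 4], [3·t^2 - t, 6·s·t - s + 6·t]].
At the point, J = [[-5.000, -25.000], [16.250, 43.000]] (det J = 191.250).
Solving J·Δ = −F gives Δ = (0.965, -1.603).
Then the next iterate is (s, t)₁ = (2.965, 0.897).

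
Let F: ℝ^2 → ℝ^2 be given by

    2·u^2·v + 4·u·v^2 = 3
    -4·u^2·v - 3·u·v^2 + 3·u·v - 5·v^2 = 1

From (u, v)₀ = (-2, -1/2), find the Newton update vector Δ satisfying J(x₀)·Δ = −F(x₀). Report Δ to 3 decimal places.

(-0.878, 0.837)

At (-2, -1/2): F = (-9.000, 10.250).
Jacobian J = [[4·u·v + 4·v^2, 2·u^2 + 8·u·v], [-8·u·v - 3·v^2 + 3·v, -4·u^2 - 6·u·v + 3·u - 10·v]].
At the point, J = [[5.000, 16.000], [-10.250, -23.000]] (det J = 49.000).
Solving J·Δ = −F gives Δ = (-0.878, 0.837).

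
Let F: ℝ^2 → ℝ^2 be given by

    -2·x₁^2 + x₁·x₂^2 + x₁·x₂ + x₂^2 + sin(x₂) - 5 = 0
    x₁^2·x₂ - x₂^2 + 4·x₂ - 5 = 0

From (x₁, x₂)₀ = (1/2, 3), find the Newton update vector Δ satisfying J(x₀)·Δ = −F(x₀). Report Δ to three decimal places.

At (1/2, 3): F = (9.64112, -1.250).
Jacobian J = [[-4·x₁ + x₂^2 + x₂, 2·x₁·x₂ + x₁ + 2·x₂ + cos(x₂)], [2·x₁·x₂, x₁^2 - 2·x₂ + 4]].
At the point, J = [[10.000, 8.51001], [3.000, -1.750]] (det J = -43.03002).
Solving J·Δ = −F gives Δ = (-0.145, -0.963).

(-0.145, -0.963)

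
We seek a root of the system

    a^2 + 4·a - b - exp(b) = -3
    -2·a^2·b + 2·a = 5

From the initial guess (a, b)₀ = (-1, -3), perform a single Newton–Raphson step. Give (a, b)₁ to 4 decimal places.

At (-1, -3): F = (2.950213, -1.0000).
Jacobian J = [[2·a + 4, -exp(b) - 1], [-4·a·b + 2, -2·a^2]].
At the point, J = [[2.0000, -1.049787], [-10.0000, -2.0000]] (det J = -14.497871).
Solving J·Δ = −F gives Δ = (-0.4794, 1.8970).
Then the next iterate is (a, b)₁ = (-1.4794, -1.1030).

(-1.4794, -1.1030)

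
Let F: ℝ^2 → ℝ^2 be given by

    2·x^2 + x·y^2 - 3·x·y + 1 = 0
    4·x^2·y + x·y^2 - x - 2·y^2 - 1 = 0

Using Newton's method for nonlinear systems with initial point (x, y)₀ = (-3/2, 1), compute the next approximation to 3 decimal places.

(-5.500, -26.000)

At (-3/2, 1): F = (8.500, 6.000).
Jacobian J = [[4·x + y^2 - 3·y, 2·x·y - 3·x], [8·x·y + y^2 - 1, 4·x^2 + 2·x·y - 4·y]].
At the point, J = [[-8.000, 1.500], [-12.000, 2.000]] (det J = 2.000).
Solving J·Δ = −F gives Δ = (-4.000, -27.000).
Then the next iterate is (x, y)₁ = (-5.500, -26.000).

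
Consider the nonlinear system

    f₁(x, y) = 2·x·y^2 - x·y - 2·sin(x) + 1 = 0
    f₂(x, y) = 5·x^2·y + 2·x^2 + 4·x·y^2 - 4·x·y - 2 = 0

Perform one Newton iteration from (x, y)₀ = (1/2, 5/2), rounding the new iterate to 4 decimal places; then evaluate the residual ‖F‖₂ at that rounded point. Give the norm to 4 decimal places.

At (1/2, 5/2): F = (5.041149, 9.1250).
Jacobian J = [[2·y^2 - y - 2·cos(x), 4·x·y - x], [10·x·y + 4·x + 4·y^2 - 4·y, 5·x^2 + 8·x·y - 4·x]].
At the point, J = [[8.244835, 4.5000], [29.5000, 9.2500]] (det J = -56.485277).
Solving J·Δ = −F gives Δ = (0.0986, -1.3009).
Then the next iterate is (x, y)₁ = (0.5986, 1.1991).
Re-evaluating at (0.5986, 1.1991): F = (0.876629, 1.436604), so ‖F‖₂ = 1.6829.

1.6829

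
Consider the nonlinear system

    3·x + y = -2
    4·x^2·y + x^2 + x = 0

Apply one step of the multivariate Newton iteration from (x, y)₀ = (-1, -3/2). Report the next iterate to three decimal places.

At (-1, -3/2): F = (-2.500, -6.000).
Jacobian J = [[3, 1], [8·x·y + 2·x + 1, 4·x^2]].
At the point, J = [[3.000, 1.000], [11.000, 4.000]] (det J = 1.000).
Solving J·Δ = −F gives Δ = (4.000, -9.500).
Then the next iterate is (x, y)₁ = (3.000, -11.000).

(3.000, -11.000)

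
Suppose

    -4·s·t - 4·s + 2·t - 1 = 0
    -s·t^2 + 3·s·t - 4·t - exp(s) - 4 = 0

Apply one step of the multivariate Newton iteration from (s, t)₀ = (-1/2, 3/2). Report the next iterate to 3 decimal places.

(-1.066, -1.666)

At (-1/2, 3/2): F = (7.000, -11.73153).
Jacobian J = [[-4·t - 4, -4·s + 2], [-t^2 + 3·t - exp(s), -2·s·t + 3·s - 4]].
At the point, J = [[-10.000, 4.000], [1.64347, -4.000]] (det J = 33.42612).
Solving J·Δ = −F gives Δ = (-0.566, -3.166).
Then the next iterate is (s, t)₁ = (-1.066, -1.666).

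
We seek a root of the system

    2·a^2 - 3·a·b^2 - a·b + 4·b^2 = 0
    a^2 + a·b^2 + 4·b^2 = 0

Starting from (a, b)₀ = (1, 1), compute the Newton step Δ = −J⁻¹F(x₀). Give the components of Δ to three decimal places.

(4.667, -2.000)

At (1, 1): F = (2.000, 6.000).
Jacobian J = [[4·a - 3·b^2 - b, -6·a·b - a + 8·b], [2·a + b^2, 2·a·b + 8·b]].
At the point, J = [[0.000, 1.000], [3.000, 10.000]] (det J = -3.000).
Solving J·Δ = −F gives Δ = (4.667, -2.000).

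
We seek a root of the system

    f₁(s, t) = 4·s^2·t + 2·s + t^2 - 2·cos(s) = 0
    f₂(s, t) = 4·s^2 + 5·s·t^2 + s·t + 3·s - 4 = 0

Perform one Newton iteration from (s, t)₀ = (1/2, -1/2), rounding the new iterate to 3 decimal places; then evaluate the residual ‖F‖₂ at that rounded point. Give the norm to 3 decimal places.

93.867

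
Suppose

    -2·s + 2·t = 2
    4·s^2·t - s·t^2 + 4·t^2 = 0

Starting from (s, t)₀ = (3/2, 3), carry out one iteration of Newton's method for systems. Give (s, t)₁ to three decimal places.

(0.765, 1.765)

At (3/2, 3): F = (1.000, 49.500).
Jacobian J = [[-2, 2], [8·s·t - t^2, 4·s^2 - 2·s·t + 8·t]].
At the point, J = [[-2.000, 2.000], [27.000, 24.000]] (det J = -102.000).
Solving J·Δ = −F gives Δ = (-0.735, -1.235).
Then the next iterate is (s, t)₁ = (0.765, 1.765).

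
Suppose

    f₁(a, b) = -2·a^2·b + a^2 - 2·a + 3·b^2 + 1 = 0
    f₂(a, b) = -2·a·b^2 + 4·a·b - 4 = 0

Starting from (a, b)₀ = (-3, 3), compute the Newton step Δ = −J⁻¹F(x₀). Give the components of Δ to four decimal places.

(0.3929, -0.4851)

At (-3, 3): F = (-11.0000, 14.0000).
Jacobian J = [[-4·a·b + 2·a - 2, -2·a^2 + 6·b], [-2·b^2 + 4·b, -4·a·b + 4·a]].
At the point, J = [[28.0000, 0.0000], [-6.0000, 24.0000]] (det J = 672.0000).
Solving J·Δ = −F gives Δ = (0.3929, -0.4851).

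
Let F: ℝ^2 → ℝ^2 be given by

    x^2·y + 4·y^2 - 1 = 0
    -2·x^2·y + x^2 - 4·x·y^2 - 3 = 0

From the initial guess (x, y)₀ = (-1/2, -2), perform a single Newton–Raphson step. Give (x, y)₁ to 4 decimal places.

(-0.5714, -1.0884)

At (-1/2, -2): F = (14.5000, 6.2500).
Jacobian J = [[2·x·y, x^2 + 8·y], [-4·x·y + 2·x - 4·y^2, -2·x^2 - 8·x·y]].
At the point, J = [[2.0000, -15.7500], [-21.0000, -8.5000]] (det J = -347.7500).
Solving J·Δ = −F gives Δ = (-0.0714, 0.9116).
Then the next iterate is (x, y)₁ = (-0.5714, -1.0884).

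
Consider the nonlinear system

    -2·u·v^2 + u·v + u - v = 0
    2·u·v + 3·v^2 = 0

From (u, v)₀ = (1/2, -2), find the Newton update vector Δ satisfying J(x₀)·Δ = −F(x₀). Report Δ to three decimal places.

At (1/2, -2): F = (-2.500, 10.000).
Jacobian J = [[-2·v^2 + v + 1, -4·u·v + u - 1], [2·v, 2·u + 6·v]].
At the point, J = [[-9.000, 3.500], [-4.000, -11.000]] (det J = 113.000).
Solving J·Δ = −F gives Δ = (0.066, 0.885).

(0.066, 0.885)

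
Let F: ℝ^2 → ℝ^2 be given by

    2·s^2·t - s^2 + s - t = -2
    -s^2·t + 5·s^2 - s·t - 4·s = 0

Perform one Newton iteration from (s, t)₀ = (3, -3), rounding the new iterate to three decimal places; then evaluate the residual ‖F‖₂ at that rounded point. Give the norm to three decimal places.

At (3, -3): F = (-55.000, 69.000).
Jacobian J = [[4·s·t - 2·s + 1, 2·s^2 - 1], [-2·s·t + 10·s - t - 4, -s^2 - s]].
At the point, J = [[-41.000, 17.000], [47.000, -12.000]] (det J = -307.000).
Solving J·Δ = −F gives Δ = (-1.671, -0.795).
Then the next iterate is (s, t)₁ = (1.329, -3.795).
Re-evaluating at (1.329, -3.795): F = (-8.04801, 15.26164), so ‖F‖₂ = 17.254.

17.254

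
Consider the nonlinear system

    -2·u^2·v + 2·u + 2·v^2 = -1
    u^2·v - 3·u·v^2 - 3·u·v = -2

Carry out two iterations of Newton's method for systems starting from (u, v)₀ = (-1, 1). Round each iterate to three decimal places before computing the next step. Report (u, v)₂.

(-0.363, -0.296)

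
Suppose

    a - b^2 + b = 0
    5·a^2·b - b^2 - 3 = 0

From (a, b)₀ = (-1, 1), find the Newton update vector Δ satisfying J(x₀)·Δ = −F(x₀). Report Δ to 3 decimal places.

At (-1, 1): F = (-1.000, 1.000).
Jacobian J = [[1, -2·b + 1], [10·a·b, 5·a^2 - 2·b]].
At the point, J = [[1.000, -1.000], [-10.000, 3.000]] (det J = -7.000).
Solving J·Δ = −F gives Δ = (-0.286, -1.286).

(-0.286, -1.286)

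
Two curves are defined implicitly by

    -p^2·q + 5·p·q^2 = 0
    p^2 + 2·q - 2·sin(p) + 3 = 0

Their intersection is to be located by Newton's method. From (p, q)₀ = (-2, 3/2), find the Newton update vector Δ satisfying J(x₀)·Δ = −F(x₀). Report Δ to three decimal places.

At (-2, 3/2): F = (-28.500, 11.81859).
Jacobian J = [[-2·p·q + 5·q^2, -p^2 + 10·p·q], [2·p - 2·cos(p), 2]].
At the point, J = [[17.250, -34.000], [-3.16771, 2.000]] (det J = -73.20202).
Solving J·Δ = −F gives Δ = (4.711, 1.552).

(4.711, 1.552)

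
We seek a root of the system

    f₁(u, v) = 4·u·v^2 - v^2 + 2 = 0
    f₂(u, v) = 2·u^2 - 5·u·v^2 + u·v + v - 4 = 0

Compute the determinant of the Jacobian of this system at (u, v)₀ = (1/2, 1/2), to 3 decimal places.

-2.250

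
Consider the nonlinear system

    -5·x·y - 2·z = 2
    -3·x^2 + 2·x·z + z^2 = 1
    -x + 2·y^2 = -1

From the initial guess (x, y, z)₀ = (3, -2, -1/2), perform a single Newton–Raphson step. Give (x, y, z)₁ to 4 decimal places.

(1.7251, -1.0906, 0.8056)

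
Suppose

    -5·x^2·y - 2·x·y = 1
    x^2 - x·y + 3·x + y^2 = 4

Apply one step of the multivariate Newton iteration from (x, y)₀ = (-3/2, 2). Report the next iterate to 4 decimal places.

At (-3/2, 2): F = (-17.5000, 0.7500).
Jacobian J = [[-10·x·y - 2·y, -5·x^2 - 2·x], [2·x - y + 3, -x + 2·y]].
At the point, J = [[26.0000, -8.2500], [-2.0000, 5.5000]] (det J = 126.5000).
Solving J·Δ = −F gives Δ = (0.7120, 0.1225).
Then the next iterate is (x, y)₁ = (-0.7880, 2.1225).

(-0.7880, 2.1225)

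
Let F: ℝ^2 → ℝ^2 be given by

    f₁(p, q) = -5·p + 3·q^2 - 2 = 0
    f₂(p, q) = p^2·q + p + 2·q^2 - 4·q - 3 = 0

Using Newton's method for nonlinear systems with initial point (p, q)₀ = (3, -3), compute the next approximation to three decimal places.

(2.941, -2.428)

At (3, -3): F = (10.000, 3.000).
Jacobian J = [[-5, 6·q], [2·p·q + 1, p^2 + 4·q - 4]].
At the point, J = [[-5.000, -18.000], [-17.000, -7.000]] (det J = -271.000).
Solving J·Δ = −F gives Δ = (-0.059, 0.572).
Then the next iterate is (p, q)₁ = (2.941, -2.428).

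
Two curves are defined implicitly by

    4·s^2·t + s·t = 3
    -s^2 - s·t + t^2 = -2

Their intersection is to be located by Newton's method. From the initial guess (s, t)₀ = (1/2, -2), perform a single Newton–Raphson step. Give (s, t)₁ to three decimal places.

(0.112, -0.586)

At (1/2, -2): F = (-6.000, 6.750).
Jacobian J = [[8·s·t + t, 4·s^2 + s], [-2·s - t, -s + 2·t]].
At the point, J = [[-10.000, 1.500], [1.000, -4.500]] (det J = 43.500).
Solving J·Δ = −F gives Δ = (-0.388, 1.414).
Then the next iterate is (s, t)₁ = (0.112, -0.586).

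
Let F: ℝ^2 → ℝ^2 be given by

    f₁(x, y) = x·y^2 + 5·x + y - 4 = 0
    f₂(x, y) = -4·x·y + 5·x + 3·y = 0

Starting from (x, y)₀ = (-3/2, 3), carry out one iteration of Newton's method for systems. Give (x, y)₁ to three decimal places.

(-0.900, 1.300)

At (-3/2, 3): F = (-22.000, 19.500).
Jacobian J = [[y^2 + 5, 2·x·y + 1], [-4·y + 5, -4·x + 3]].
At the point, J = [[14.000, -8.000], [-7.000, 9.000]] (det J = 70.000).
Solving J·Δ = −F gives Δ = (0.600, -1.700).
Then the next iterate is (x, y)₁ = (-0.900, 1.300).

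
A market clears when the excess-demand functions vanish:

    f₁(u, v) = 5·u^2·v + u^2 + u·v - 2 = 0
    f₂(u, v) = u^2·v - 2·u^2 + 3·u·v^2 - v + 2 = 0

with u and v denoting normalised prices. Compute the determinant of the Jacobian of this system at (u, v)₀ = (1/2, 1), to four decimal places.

12.2500

J = [[10·u·v + 2·u + v, 5·u^2 + u], [2·u·v - 4·u + 3·v^2, u^2 + 6·u·v - 1]].
At the point, J = [[7.0000, 1.7500], [2.0000, 2.2500]].
det J = 12.2500.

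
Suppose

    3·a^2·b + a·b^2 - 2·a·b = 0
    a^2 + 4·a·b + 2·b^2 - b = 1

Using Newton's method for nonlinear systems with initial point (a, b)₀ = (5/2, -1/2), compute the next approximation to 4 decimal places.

(1.7540, -0.3589)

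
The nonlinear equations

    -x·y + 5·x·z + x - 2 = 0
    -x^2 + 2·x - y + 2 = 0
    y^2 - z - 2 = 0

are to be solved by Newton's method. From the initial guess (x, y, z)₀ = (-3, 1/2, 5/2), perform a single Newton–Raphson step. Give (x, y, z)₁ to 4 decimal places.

(-0.7741, 4.8072, 2.5572)

At (-3, 1/2, 5/2): F = (-41.0000, -13.5000, -4.2500).
Jacobian J = [[-y + 5·z + 1, -x, 5·x], [-2·x + 2, -1, 0], [0, 2·y, -1]].
At the point, J = [[13.0000, 3.0000, -15.0000], [8.0000, -1.0000, 0.0000], [0.0000, 1.0000, -1.0000]] (det J = -83.0000).
Solving J·Δ = −F gives Δ = (2.2259, 4.3072, 0.0572).
Then the next iterate is (x, y, z)₁ = (-0.7741, 4.8072, 2.5572).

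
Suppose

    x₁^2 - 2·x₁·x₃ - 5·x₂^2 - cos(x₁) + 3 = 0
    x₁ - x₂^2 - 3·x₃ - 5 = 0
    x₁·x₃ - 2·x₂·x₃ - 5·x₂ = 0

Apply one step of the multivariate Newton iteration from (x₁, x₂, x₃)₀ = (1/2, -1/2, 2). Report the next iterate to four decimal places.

At (1/2, -1/2, 2): F = (-0.877583, -10.7500, 5.5000).
Jacobian J = [[2·x₁ - 2·x₃ + sin(x₁), -10·x₂, -2·x₁], [1, -2·x₂, -3], [x₃, -2·x₃ - 5, x₁ - 2·x₂]].
At the point, J = [[-2.520574, 5.0000, -1.0000], [1.0000, 1.0000, -3.0000], [2.0000, -9.0000, 1.5000]] (det J = 37.774649).
Solving J·Δ = −F gives Δ = (1.8729, 0.5655, -2.7705).
Then the next iterate is (x₁, x₂, x₃)₁ = (2.3729, 0.0655, -0.7705).

(2.3729, 0.0655, -0.7705)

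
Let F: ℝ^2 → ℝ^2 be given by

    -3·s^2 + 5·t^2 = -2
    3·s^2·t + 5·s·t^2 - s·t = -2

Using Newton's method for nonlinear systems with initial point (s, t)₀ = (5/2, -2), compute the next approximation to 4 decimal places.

At (5/2, -2): F = (3.2500, 19.5000).
Jacobian J = [[-6·s, 10·t], [6·s·t + 5·t^2 - t, 3·s^2 + 10·s·t - s]].
At the point, J = [[-15.0000, -20.0000], [-8.0000, -33.7500]] (det J = 346.2500).
Solving J·Δ = −F gives Δ = (-0.8096, 0.7697).
Then the next iterate is (s, t)₁ = (1.6904, -1.2303).

(1.6904, -1.2303)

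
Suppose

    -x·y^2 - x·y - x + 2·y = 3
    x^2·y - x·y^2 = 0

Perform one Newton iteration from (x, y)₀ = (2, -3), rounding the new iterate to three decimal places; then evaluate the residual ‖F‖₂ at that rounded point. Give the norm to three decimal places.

9.890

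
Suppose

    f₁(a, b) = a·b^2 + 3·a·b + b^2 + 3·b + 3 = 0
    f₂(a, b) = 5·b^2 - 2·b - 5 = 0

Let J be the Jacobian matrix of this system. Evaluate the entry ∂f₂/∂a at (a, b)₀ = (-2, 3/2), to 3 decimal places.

0.000

∂f₂/∂a = 0.
At (-2, 3/2) this is 0.000.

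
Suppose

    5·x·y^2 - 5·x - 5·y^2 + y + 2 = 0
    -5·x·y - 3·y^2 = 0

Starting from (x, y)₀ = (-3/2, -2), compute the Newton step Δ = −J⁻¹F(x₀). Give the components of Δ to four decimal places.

(2.5207, 0.0920)

At (-3/2, -2): F = (-42.5000, -27.0000).
Jacobian J = [[5·y^2 - 5, 10·x·y - 10·y + 1], [-5·y, -5·x - 6·y]].
At the point, J = [[15.0000, 51.0000], [10.0000, 19.5000]] (det J = -217.5000).
Solving J·Δ = −F gives Δ = (2.5207, 0.0920).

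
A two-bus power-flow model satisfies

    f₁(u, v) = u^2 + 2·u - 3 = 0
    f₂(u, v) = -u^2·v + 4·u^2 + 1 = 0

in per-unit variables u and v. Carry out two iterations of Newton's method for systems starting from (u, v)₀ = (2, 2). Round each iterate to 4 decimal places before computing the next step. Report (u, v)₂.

(1.0064, 4.3454)

At (2, 2): F = (5.0000, 9.0000).
Jacobian J = [[2·u + 2, 0], [-2·u·v + 8·u, -u^2]].
At the point, J = [[6.0000, 0.0000], [8.0000, -4.0000]] (det J = -24.0000).
Solving J·Δ = −F gives Δ = (-0.8333, 0.5833).
Then the next iterate is (u, v)₁ = (1.1667, 2.5833).
Round to (1.1667, 2.5833) and repeat: F = (0.694589, 2.928396), J = [[4.3334, 0.0000], [3.305728, -1.361189]].
Δ = (-0.1603, 1.7621), so (u, v)₂ = (1.0064, 4.3454).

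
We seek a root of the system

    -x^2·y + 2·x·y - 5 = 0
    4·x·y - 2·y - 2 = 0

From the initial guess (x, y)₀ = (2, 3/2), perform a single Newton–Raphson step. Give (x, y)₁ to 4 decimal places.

(0.3333, 2.0000)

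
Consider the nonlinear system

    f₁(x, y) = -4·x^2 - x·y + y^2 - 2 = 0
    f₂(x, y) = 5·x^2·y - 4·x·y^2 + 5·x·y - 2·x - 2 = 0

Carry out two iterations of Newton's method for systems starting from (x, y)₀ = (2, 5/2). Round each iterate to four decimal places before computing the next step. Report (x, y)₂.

(-0.0716, -0.5653)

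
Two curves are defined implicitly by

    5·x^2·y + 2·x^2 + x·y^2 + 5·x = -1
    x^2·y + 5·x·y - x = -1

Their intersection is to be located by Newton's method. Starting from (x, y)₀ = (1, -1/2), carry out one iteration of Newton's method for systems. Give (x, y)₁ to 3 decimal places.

At (1, -1/2): F = (5.750, -3.000).
Jacobian J = [[10·x·y + 4·x + y^2 + 5, 5·x^2 + 2·x·y], [2·x·y + 5·y - 1, x^2 + 5·x]].
At the point, J = [[4.250, 4.000], [-4.500, 6.000]] (det J = 43.500).
Solving J·Δ = −F gives Δ = (-1.069, -0.302).
Then the next iterate is (x, y)₁ = (-0.069, -0.802).

(-0.069, -0.802)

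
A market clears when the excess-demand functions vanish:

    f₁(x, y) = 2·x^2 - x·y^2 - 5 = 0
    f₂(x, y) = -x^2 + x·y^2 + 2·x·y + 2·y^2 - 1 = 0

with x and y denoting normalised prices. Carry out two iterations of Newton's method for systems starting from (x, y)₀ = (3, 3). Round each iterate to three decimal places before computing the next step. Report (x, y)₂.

At (3, 3): F = (-14.000, 53.000).
Jacobian J = [[4·x - y^2, -2·x·y], [-2·x + y^2 + 2·y, 2·x·y + 2·x + 4·y]].
At the point, J = [[3.000, -18.000], [9.000, 36.000]] (det J = 270.000).
Solving J·Δ = −F gives Δ = (-1.667, -1.056).
Then the next iterate is (x, y)₁ = (1.333, 1.944).
Round to (1.333, 1.944) and repeat: F = (-6.48381, 15.00168), J = [[1.55286, -5.18270], [5.00114, 15.62470]].
Δ = (0.469, -1.110), so (x, y)₂ = (1.802, 0.834).

(1.802, 0.834)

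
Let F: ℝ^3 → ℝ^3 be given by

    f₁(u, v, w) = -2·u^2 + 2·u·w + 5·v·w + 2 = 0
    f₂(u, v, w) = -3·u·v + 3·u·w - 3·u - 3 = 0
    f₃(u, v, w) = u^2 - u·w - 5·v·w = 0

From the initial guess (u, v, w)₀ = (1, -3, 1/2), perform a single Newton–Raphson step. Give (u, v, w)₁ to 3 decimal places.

(2.040, 1.160, 0.560)

At (1, -3, 1/2): F = (-6.500, 4.500, 8.000).
Jacobian J = [[-4·u + 2·w, 5·w, 2·u + 5·v], [-3·v + 3·w - 3, -3·u, 3·u], [2·u - w, -5·w, -u - 5·v]].
At the point, J = [[-3.000, 2.500, -13.000], [7.500, -3.000, 3.000], [1.500, -2.500, 14.000]] (det J = 37.500).
Solving J·Δ = −F gives Δ = (1.040, 4.160, 0.060).
Then the next iterate is (u, v, w)₁ = (2.040, 1.160, 0.560).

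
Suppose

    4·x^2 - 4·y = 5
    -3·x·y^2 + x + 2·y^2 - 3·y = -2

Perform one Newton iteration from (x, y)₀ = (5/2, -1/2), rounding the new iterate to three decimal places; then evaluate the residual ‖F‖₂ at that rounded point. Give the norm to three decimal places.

9.201

At (5/2, -1/2): F = (22.000, 4.625).
Jacobian J = [[8·x, -4], [-3·y^2 + 1, -6·x·y + 4·y - 3]].
At the point, J = [[20.000, -4.000], [0.250, 2.500]] (det J = 51.000).
Solving J·Δ = −F gives Δ = (-1.441, -1.706).
Then the next iterate is (x, y)₁ = (1.059, -2.206).
Re-evaluating at (1.059, -2.206): F = (8.30992, 3.94920), so ‖F‖₂ = 9.201.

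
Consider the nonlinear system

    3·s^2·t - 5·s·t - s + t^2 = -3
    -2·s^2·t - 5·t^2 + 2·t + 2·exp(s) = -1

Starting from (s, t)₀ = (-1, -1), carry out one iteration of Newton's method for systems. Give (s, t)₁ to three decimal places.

(-0.913, -0.645)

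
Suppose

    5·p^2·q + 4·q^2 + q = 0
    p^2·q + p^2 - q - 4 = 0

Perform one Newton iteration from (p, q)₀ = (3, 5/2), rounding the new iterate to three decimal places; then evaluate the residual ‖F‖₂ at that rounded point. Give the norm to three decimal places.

At (3, 5/2): F = (140.000, 25.000).
Jacobian J = [[10·p·q, 5·p^2 + 8·q + 1], [2·p·q + 2·p, p^2 - 1]].
At the point, J = [[75.000, 66.000], [21.000, 8.000]] (det J = -786.000).
Solving J·Δ = −F gives Δ = (-0.674, -1.355).
Then the next iterate is (p, q)₁ = (2.326, 1.145).
Re-evaluating at (2.326, 1.145): F = (37.36293, 6.46004), so ‖F‖₂ = 37.917.

37.917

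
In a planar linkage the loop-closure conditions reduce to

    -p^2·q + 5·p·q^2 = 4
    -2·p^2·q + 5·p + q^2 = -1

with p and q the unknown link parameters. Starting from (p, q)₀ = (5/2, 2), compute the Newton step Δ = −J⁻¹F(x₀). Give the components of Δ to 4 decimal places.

(-0.0759, -0.7484)

At (5/2, 2): F = (33.5000, -7.5000).
Jacobian J = [[-2·p·q + 5·q^2, -p^2 + 10·p·q], [-4·p·q + 5, -2·p^2 + 2·q]].
At the point, J = [[10.0000, 43.7500], [-15.0000, -8.5000]] (det J = 571.2500).
Solving J·Δ = −F gives Δ = (-0.0759, -0.7484).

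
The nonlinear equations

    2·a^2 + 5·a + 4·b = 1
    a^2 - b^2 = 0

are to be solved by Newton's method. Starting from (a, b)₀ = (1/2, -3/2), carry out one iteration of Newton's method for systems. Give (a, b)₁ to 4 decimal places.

(0.7353, -0.9118)

At (1/2, -3/2): F = (-4.0000, -2.0000).
Jacobian J = [[4·a + 5, 4], [2·a, -2·b]].
At the point, J = [[7.0000, 4.0000], [1.0000, 3.0000]] (det J = 17.0000).
Solving J·Δ = −F gives Δ = (0.2353, 0.5882).
Then the next iterate is (a, b)₁ = (0.7353, -0.9118).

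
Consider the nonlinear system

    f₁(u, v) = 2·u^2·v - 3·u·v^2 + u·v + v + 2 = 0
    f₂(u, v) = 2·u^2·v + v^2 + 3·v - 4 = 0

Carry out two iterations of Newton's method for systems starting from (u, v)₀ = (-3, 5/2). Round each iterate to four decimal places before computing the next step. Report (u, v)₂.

(-1.3335, 0.9941)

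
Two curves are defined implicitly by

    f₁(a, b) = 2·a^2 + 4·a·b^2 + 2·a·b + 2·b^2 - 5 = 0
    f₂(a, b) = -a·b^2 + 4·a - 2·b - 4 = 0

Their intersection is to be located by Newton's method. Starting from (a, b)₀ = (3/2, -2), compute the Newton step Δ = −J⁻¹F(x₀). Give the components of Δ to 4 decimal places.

(-1.4167, 0.0000)

At (3/2, -2): F = (25.5000, 0.0000).
Jacobian J = [[4·a + 4·b^2 + 2·b, 8·a·b + 2·a + 4·b], [-b^2 + 4, -2·a·b - 2]].
At the point, J = [[18.0000, -29.0000], [0.0000, 4.0000]] (det J = 72.0000).
Solving J·Δ = −F gives Δ = (-1.4167, 0.0000).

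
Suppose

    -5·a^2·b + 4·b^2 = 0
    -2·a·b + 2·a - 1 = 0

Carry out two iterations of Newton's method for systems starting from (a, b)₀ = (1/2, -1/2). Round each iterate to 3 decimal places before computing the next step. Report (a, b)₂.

At (1/2, -1/2): F = (1.625, 0.500).
Jacobian J = [[-10·a·b, -5·a^2 + 8·b], [-2·b + 2, -2·a]].
At the point, J = [[2.500, -5.250], [3.000, -1.000]] (det J = 13.250).
Solving J·Δ = −F gives Δ = (-0.075, 0.274).
Then the next iterate is (a, b)₁ = (0.425, -0.226).
Round to (0.425, -0.226) and repeat: F = (0.40841, 0.04210), J = [[0.96050, -2.71113], [2.452, -0.850]].
Δ = (0.040, 0.165), so (a, b)₂ = (0.465, -0.061).

(0.465, -0.061)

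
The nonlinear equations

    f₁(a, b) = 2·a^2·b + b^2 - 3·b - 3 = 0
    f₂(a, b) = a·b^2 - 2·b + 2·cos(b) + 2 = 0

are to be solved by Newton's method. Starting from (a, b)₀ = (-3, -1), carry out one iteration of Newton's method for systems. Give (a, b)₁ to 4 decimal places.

(-0.7596, -1.7603)

At (-3, -1): F = (-17.0000, 2.080605).
Jacobian J = [[4·a·b, 2·a^2 + 2·b - 3], [b^2, 2·a·b - 2·sin(b) - 2]].
At the point, J = [[12.0000, 13.0000], [1.0000, 5.682942]] (det J = 55.195304).
Solving J·Δ = −F gives Δ = (2.2404, -0.7603).
Then the next iterate is (a, b)₁ = (-0.7596, -1.7603).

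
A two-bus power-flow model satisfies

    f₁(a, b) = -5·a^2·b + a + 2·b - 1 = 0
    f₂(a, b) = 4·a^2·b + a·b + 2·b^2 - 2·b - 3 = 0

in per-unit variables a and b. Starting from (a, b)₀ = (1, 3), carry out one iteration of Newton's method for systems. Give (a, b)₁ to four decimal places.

At (1, 3): F = (-9.0000, 24.0000).
Jacobian J = [[-10·a·b + 1, -5·a^2 + 2], [8·a·b + b, 4·a^2 + a + 4·b - 2]].
At the point, J = [[-29.0000, -3.0000], [27.0000, 15.0000]] (det J = -354.0000).
Solving J·Δ = −F gives Δ = (-0.1780, -1.2797).
Then the next iterate is (a, b)₁ = (0.8220, 1.7203).

(0.8220, 1.7203)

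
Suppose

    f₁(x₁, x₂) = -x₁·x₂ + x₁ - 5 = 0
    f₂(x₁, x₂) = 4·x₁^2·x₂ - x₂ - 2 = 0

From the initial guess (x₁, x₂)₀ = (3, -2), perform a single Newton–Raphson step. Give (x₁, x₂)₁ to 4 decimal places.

(1.0513, -2.6154)

At (3, -2): F = (4.0000, -72.0000).
Jacobian J = [[-x₂ + 1, -x₁], [8·x₁·x₂, 4·x₁^2 - 1]].
At the point, J = [[3.0000, -3.0000], [-48.0000, 35.0000]] (det J = -39.0000).
Solving J·Δ = −F gives Δ = (-1.9487, -0.6154).
Then the next iterate is (x₁, x₂)₁ = (1.0513, -2.6154).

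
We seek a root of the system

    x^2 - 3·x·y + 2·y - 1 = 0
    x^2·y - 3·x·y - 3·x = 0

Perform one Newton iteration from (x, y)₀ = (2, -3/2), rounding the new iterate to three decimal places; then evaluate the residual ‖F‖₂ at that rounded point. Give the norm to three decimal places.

2.170

At (2, -3/2): F = (9.000, -3.000).
Jacobian J = [[2·x - 3·y, -3·x + 2], [2·x·y - 3·y - 3, x^2 - 3·x]].
At the point, J = [[8.500, -4.000], [-4.500, -2.000]] (det J = -35.000).
Solving J·Δ = −F gives Δ = (-0.857, 0.429).
Then the next iterate is (x, y)₁ = (1.143, -1.071).
Re-evaluating at (1.143, -1.071): F = (1.83691, -1.15575), so ‖F‖₂ = 2.170.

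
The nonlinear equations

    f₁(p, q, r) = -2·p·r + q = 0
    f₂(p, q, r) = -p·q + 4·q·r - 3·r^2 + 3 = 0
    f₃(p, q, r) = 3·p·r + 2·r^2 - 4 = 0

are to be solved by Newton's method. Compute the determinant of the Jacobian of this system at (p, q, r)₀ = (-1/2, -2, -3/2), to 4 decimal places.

109.5000

J = [[-2·r, 1, -2·p], [-q, -p + 4·r, 4·q - 6·r], [3·r, 0, 3·p + 4·r]].
At the point, J = [[3.0000, 1.0000, 1.0000], [2.0000, -5.5000, 1.0000], [-4.5000, 0.0000, -7.5000]].
det J = 109.5000.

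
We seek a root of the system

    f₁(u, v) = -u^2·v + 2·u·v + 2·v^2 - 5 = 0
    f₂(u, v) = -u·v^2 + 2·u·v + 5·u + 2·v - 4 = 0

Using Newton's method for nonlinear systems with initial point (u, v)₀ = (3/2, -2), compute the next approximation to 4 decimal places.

(298.0000, 80.0000)

At (3/2, -2): F = (1.5000, -12.5000).
Jacobian J = [[-2·u·v + 2·v, -u^2 + 2·u + 4·v], [-v^2 + 2·v + 5, -2·u·v + 2·u + 2]].
At the point, J = [[2.0000, -7.2500], [-3.0000, 11.0000]] (det J = 0.2500).
Solving J·Δ = −F gives Δ = (296.5000, 82.0000).
Then the next iterate is (u, v)₁ = (298.0000, 80.0000).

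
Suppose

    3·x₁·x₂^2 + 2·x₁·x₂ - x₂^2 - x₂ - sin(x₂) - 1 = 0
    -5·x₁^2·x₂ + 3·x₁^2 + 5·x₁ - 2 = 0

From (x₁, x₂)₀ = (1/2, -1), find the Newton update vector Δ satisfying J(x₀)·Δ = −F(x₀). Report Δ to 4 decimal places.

(-0.1824, 0.1033)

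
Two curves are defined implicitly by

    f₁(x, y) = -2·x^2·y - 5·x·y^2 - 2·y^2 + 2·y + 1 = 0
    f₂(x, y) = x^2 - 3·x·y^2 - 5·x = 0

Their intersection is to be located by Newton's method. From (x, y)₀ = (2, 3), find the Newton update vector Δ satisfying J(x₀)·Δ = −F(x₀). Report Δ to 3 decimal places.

At (2, 3): F = (-125.000, -60.000).
Jacobian J = [[-4·x·y - 5·y^2, -2·x^2 - 10·x·y - 4·y + 2], [2·x - 3·y^2 - 5, -6·x·y]].
At the point, J = [[-69.000, -78.000], [-28.000, -36.000]] (det J = 300.000).
Solving J·Δ = −F gives Δ = (0.600, -2.133).

(0.600, -2.133)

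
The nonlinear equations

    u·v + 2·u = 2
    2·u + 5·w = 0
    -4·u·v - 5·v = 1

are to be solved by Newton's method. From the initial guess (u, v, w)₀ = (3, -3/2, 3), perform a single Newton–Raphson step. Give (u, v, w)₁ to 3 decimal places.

(0.547, -0.925, -0.219)

At (3, -3/2, 3): F = (-0.500, 21.000, 24.500).
Jacobian J = [[v + 2, u, 0], [2, 0, 5], [-4·v, -4·u - 5, 0]].
At the point, J = [[0.500, 3.000, 0.000], [2.000, 0.000, 5.000], [6.000, -17.000, 0.000]] (det J = 132.500).
Solving J·Δ = −F gives Δ = (-2.453, 0.575, -3.219).
Then the next iterate is (u, v, w)₁ = (0.547, -0.925, -0.219).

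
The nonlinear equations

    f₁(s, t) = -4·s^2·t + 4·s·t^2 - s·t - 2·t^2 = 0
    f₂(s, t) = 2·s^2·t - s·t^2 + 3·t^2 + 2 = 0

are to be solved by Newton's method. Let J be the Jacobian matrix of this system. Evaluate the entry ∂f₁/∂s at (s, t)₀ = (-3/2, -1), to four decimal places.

-7.0000

∂f₁/∂s = -8·s·t + 4·t^2 - t.
At (-3/2, -1) this is -7.0000.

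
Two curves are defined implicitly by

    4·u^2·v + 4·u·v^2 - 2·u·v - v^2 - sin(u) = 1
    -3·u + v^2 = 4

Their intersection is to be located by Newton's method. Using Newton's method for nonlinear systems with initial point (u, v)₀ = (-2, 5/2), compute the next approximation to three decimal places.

(-0.991, 1.456)

At (-2, 5/2): F = (-6.34070, 8.250).
Jacobian J = [[8·u·v + 4·v^2 - 2·v - cos(u), 4·u^2 + 8·u·v - 2·u - 2·v], [-3, 2·v]].
At the point, J = [[-19.58385, -25.000], [-3.000, 5.000]] (det J = -172.91927).
Solving J·Δ = −F gives Δ = (1.009, -1.044).
Then the next iterate is (u, v)₁ = (-0.991, 1.456).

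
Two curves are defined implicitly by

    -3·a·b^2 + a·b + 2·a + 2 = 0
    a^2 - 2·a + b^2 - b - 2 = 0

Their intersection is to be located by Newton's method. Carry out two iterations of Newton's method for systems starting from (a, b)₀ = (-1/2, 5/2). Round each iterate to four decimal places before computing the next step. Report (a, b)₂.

(0.2349, 2.1629)

At (-1/2, 5/2): F = (9.1250, 3.0000).
Jacobian J = [[-3·b^2 + b + 2, -6·a·b + a], [2·a - 2, 2·b - 1]].
At the point, J = [[-14.2500, 7.0000], [-3.0000, 4.0000]] (det J = -36.0000).
Solving J·Δ = −F gives Δ = (0.4306, -0.4271).
Then the next iterate is (a, b)₁ = (-0.0694, 2.0729).
Round to (-0.0694, 2.0729) and repeat: F = (2.611958, 0.367631), J = [[-8.817843, 0.793756], [-2.1388, 3.1458]].
Δ = (0.3043, 0.0900), so (a, b)₂ = (0.2349, 2.1629).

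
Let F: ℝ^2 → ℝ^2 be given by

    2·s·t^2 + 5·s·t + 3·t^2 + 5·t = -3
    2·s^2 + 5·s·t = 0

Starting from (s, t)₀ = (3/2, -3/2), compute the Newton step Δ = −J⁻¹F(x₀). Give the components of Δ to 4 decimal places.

At (3/2, -3/2): F = (-2.2500, -6.7500).
Jacobian J = [[2·t^2 + 5·t, 4·s·t + 5·s + 6·t + 5], [4·s + 5·t, 5·s]].
At the point, J = [[-3.0000, -5.5000], [-1.5000, 7.5000]] (det J = -30.7500).
Solving J·Δ = −F gives Δ = (-1.7561, 0.5488).

(-1.7561, 0.5488)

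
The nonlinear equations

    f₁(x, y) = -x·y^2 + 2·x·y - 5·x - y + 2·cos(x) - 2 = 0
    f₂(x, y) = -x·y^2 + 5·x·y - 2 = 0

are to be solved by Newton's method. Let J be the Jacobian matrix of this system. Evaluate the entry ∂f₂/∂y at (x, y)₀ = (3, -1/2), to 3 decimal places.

18.000

∂f₂/∂y = -2·x·y + 5·x.
At (3, -1/2) this is 18.000.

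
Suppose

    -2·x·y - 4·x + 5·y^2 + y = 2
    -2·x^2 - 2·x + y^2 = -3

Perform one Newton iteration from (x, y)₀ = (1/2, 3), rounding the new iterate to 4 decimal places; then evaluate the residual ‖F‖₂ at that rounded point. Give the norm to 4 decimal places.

7.2926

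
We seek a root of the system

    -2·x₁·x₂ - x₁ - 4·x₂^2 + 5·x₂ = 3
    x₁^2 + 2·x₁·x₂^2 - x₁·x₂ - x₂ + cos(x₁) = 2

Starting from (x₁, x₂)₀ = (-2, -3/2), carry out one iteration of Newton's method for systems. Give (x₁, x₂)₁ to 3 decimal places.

At (-2, -3/2): F = (-23.500, -8.91615).
Jacobian J = [[-2·x₂ - 1, -2·x₁ - 8·x₂ + 5], [2·x₁ + 2·x₂^2 - x₂ - sin(x₁), 4·x₁·x₂ - x₁ - 1]].
At the point, J = [[2.000, 21.000], [2.90930, 13.000]] (det J = -35.09525).
Solving J·Δ = −F gives Δ = (-3.370, 1.440).
Then the next iterate is (x₁, x₂)₁ = (-5.370, -0.060).

(-5.370, -0.060)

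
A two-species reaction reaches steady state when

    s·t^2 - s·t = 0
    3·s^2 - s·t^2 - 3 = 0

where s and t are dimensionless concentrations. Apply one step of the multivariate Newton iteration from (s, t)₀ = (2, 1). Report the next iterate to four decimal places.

(1.3636, 1.0000)

At (2, 1): F = (0.0000, 7.0000).
Jacobian J = [[t^2 - t, 2·s·t - s], [6·s - t^2, -2·s·t]].
At the point, J = [[0.0000, 2.0000], [11.0000, -4.0000]] (det J = -22.0000).
Solving J·Δ = −F gives Δ = (-0.6364, 0.0000).
Then the next iterate is (s, t)₁ = (1.3636, 1.0000).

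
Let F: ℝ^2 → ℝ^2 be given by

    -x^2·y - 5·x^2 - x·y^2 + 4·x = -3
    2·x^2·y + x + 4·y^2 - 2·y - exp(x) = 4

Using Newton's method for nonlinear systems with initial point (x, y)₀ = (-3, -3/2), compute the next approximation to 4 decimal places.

(-1.7691, -1.8192)

At (-3, -3/2): F = (-33.7500, -22.049787).
Jacobian J = [[-2·x·y - 10·x - y^2 + 4, -x^2 - 2·x·y], [4·x·y - exp(x) + 1, 2·x^2 + 8·y - 2]].
At the point, J = [[22.7500, -18.0000], [18.950213, 4.0000]] (det J = 432.103833).
Solving J·Δ = −F gives Δ = (1.2309, -0.3192).
Then the next iterate is (x, y)₁ = (-1.7691, -1.8192).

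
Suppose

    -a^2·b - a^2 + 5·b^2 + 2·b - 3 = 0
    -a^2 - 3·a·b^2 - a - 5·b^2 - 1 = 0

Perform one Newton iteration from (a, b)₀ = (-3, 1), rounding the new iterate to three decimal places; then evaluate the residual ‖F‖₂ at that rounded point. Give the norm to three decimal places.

2.834

At (-3, 1): F = (-14.000, -3.000).
Jacobian J = [[-2·a·b - 2·a, -a^2 + 10·b + 2], [-2·a - 3·b^2 - 1, -6·a·b - 10·b]].
At the point, J = [[12.000, 3.000], [2.000, 8.000]] (det J = 90.000).
Solving J·Δ = −F gives Δ = (1.144, 0.089).
Then the next iterate is (a, b)₁ = (-1.856, 1.089).
Re-evaluating at (-1.856, 1.089): F = (-2.08845, -1.91513), so ‖F‖₂ = 2.834.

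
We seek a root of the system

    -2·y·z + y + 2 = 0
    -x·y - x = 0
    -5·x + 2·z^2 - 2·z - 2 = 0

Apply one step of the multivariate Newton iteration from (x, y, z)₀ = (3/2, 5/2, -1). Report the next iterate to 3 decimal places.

(2.765, -3.951, -2.971)

At (3/2, 5/2, -1): F = (9.500, -5.250, -5.500).
Jacobian J = [[0, -2·z + 1, -2·y], [-y - 1, -x, 0], [-5, 0, 4·z - 2]].
At the point, J = [[0.000, 3.000, -5.000], [-3.500, -1.500, 0.000], [-5.000, 0.000, -6.000]] (det J = -25.500).
Solving J·Δ = −F gives Δ = (1.265, -6.451, -1.971).
Then the next iterate is (x, y, z)₁ = (2.765, -3.951, -2.971).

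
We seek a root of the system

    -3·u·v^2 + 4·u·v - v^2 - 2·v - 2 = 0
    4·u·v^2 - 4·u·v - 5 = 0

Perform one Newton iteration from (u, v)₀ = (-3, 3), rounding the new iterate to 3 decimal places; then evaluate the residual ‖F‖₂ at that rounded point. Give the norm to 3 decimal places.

755.835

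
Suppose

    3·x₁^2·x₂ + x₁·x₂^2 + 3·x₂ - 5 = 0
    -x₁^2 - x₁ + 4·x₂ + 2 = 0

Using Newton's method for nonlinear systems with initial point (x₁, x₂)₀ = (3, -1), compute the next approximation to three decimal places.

(0.920, -1.140)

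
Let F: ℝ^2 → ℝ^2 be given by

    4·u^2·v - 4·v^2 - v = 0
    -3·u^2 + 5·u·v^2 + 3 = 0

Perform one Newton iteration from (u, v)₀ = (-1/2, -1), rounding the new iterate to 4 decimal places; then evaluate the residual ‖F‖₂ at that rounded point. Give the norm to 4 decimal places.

1.0381

At (-1/2, -1): F = (-4.0000, -0.2500).
Jacobian J = [[8·u·v, 4·u^2 - 8·v - 1], [-6·u + 5·v^2, 10·u·v]].
At the point, J = [[4.0000, 8.0000], [8.0000, 5.0000]] (det J = -44.0000).
Solving J·Δ = −F gives Δ = (-0.4091, 0.7045).
Then the next iterate is (u, v)₁ = (-0.9091, -0.2955).
Re-evaluating at (-0.9091, -0.2955): F = (-1.030660, 0.123697), so ‖F‖₂ = 1.0381.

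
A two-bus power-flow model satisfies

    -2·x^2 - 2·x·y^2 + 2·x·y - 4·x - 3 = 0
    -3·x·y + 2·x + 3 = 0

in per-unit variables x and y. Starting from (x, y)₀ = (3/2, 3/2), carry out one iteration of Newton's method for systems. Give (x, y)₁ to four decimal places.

(-0.3061, 2.3367)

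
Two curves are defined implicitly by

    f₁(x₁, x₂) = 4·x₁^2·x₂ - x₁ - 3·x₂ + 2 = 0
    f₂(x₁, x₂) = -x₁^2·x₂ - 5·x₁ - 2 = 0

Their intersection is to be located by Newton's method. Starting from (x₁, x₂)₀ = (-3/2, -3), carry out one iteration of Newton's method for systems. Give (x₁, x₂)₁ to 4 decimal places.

(6.2857, -46.0000)

At (-3/2, -3): F = (-14.5000, 12.2500).
Jacobian J = [[8·x₁·x₂ - 1, 4·x₁^2 - 3], [-2·x₁·x₂ - 5, -x₁^2]].
At the point, J = [[35.0000, 6.0000], [-14.0000, -2.2500]] (det J = 5.2500).
Solving J·Δ = −F gives Δ = (7.7857, -43.0000).
Then the next iterate is (x₁, x₂)₁ = (6.2857, -46.0000).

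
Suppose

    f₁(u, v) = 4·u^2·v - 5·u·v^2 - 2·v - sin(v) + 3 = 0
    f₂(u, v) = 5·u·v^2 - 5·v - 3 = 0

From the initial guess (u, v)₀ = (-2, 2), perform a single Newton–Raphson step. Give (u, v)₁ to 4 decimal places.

(-1.7843, 0.9181)

At (-2, 2): F = (70.090703, -53.0000).
Jacobian J = [[8·u·v - 5·v^2, 4·u^2 - 10·u·v - cos(v) - 2], [5·v^2, 10·u·v - 5]].
At the point, J = [[-52.0000, 54.416147], [20.0000, -45.0000]] (det J = 1251.677063).
Solving J·Δ = −F gives Δ = (0.2157, -1.0819).
Then the next iterate is (u, v)₁ = (-1.7843, 0.9181).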